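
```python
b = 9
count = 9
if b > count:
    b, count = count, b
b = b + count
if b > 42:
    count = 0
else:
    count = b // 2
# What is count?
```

Trace:
`b = 9` → b = 9
`count = 9` → count = 9
`if b > count: ...` → b > count is False → no variable changes
`b = b + count` → b = 18
`if b > 42: ...` → b > 42 is False, take else branch → no variable changes
So count = 9

Answer: 9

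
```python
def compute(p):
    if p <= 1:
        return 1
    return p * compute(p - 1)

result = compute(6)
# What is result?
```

compute(6) = 6 * 5 * 4 * 3 * 2 * 1 = 720

Answer: 720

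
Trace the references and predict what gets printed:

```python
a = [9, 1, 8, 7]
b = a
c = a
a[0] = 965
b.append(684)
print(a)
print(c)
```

Key concept: multiple aliases.
Step by step:
`a = [9, 1, 8, 7]` → a = [9, 1, 8, 7]
`b = a` → b = [9, 1, 8, 7] (same object as a)
`c = a` → c = [9, 1, 8, 7] (same object as a, b)
`a[0] = 965` → a = [965, 1, 8, 7] (same object as b, c); b = [965, 1, 8, 7] (same object as a, c); c = [965, 1, 8, 7] (same object as a, b)
`b.append(684)` → a = [965, 1, 8, 7, 684] (same object as b, c); b = [965, 1, 8, 7, 684] (same object as a, c); c = [965, 1, 8, 7, 684] (same object as a, b)
`print(a)` → prints [965, 1, 8, 7, 684]
`print(c)` → prints [965, 1, 8, 7, 684]

Answer:
[965, 1, 8, 7, 684]
[965, 1, 8, 7, 684]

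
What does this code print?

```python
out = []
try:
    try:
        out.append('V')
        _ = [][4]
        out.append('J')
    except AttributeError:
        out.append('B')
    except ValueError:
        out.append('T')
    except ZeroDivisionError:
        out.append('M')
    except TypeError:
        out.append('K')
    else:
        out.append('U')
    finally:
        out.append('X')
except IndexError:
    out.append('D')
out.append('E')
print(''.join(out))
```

Execution trace: 'V' (try body) → 'X' (finally) → 'D' (outer except IndexError) → 'E' (after the try/except). Output: VXDE

Answer: VXDE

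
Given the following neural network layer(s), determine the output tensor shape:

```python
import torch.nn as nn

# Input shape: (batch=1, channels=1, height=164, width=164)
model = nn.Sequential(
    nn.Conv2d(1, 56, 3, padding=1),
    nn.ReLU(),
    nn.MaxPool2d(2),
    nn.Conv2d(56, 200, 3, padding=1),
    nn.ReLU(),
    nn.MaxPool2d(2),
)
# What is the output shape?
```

Input: (1, 1, 164, 164) -> after first Conv2d: (1, 56, 164, 164) -> after first MaxPool2d: (1, 56, 82, 82) -> after second Conv2d: (1, 200, 82, 82) -> Output: (1, 200, 41, 41)

Answer: (1, 200, 41, 41)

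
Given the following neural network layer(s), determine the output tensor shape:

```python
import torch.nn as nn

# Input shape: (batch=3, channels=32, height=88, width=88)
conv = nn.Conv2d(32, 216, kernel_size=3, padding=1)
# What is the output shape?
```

Input: (3, 32, 88, 88) -> Output: (3, 216, 88, 88)

Answer: (3, 216, 88, 88)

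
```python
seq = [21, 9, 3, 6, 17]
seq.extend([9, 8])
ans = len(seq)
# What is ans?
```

Trace:
`seq = [21, 9, 3, 6, 17]` → seq = [21, 9, 3, 6, 17]
`seq.extend([9, 8])` → seq = [21, 9, 3, 6, 17, 9, 8]
`ans = len(seq)` → ans = 7
So ans = 7

Answer: 7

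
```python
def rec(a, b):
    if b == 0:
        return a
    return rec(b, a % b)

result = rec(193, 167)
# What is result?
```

rec(193, 167) -> rec(167, 26) -> rec(26, 11) -> rec(11, 4) -> rec(4, 3) -> rec(3, 1) -> rec(1, 0) -> 1

Answer: 1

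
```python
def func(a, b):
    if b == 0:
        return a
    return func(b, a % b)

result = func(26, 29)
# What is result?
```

func(26, 29) -> func(29, 26) -> func(26, 3) -> func(3, 2) -> func(2, 1) -> func(1, 0) -> 1

Answer: 1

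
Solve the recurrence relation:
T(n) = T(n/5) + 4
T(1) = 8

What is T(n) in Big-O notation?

Each step divides n by 5 and adds 4. After log_5(n) steps we reach T(1)=8. So T(n) = 4·log_5(n) + 8 = O(log n).

Answer: O(log n)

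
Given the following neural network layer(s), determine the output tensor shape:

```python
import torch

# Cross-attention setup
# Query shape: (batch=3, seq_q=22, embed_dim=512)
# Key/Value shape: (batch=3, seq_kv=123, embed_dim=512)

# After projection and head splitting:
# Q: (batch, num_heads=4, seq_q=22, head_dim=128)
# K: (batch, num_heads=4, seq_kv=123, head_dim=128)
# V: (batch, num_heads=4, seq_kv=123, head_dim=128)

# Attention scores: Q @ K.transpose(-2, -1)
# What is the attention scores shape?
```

Input: (3, 22, 512) -> Output: (3, 4, 22, 123)

Answer: (3, 4, 22, 123)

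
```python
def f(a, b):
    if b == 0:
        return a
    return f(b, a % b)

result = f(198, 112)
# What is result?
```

f(198, 112) -> f(112, 86) -> f(86, 26) -> f(26, 8) -> f(8, 2) -> f(2, 0) -> 2

Answer: 2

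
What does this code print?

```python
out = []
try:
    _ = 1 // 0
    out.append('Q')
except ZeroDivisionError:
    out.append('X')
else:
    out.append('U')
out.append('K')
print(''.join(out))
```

Execution trace: 'X' (except ZeroDivisionError) → 'K' (after the try/except). Output: XK

Answer: XK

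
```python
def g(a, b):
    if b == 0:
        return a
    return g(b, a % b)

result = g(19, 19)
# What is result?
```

g(19, 19) -> g(19, 0) -> 19

Answer: 19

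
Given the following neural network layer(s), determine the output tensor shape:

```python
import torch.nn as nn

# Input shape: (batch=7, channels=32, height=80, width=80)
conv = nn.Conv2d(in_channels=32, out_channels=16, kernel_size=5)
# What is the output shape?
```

Input: (7, 32, 80, 80) -> Output: (7, 16, 76, 76)

Answer: (7, 16, 76, 76)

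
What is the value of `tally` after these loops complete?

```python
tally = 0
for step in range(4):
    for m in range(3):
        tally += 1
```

4 * 3 = 12
`tally` takes the values: 0 → 1 → 2 → 3 → 4 → 5 → 6 → 7 → 8 → 9 → 10 → 11 → 12

Answer: 12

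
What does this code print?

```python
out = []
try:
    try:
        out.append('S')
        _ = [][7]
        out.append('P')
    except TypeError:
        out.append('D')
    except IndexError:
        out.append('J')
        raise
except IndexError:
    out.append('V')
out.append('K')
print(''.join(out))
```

Execution trace: 'S' (inner try body) → 'J' (inner except IndexError) → 'V' (outer except IndexError) → 'K' (after the try/except). Output: SJVK

Answer: SJVK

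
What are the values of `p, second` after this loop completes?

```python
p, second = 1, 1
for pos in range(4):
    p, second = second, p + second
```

Fibonacci: after 4 iterations
`p, second` takes the values: (1, 1) → (1, 2) → (2, 3) → (3, 5) → (5, 8)

Answer: 5, 8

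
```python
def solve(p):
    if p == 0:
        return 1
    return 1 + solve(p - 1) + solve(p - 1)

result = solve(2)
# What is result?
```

solve(p) = 1 + 2·solve(p-1), solve(0)=1. Closed form: (1+1)·2^2 - 1 = 7.

Answer: 7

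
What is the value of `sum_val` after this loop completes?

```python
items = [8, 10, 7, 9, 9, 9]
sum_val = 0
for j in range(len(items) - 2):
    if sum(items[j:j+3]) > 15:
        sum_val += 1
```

Count windows with sum > 15
`sum_val` takes the values: 0 → 1 → 2 → 3 → 4

Answer: 4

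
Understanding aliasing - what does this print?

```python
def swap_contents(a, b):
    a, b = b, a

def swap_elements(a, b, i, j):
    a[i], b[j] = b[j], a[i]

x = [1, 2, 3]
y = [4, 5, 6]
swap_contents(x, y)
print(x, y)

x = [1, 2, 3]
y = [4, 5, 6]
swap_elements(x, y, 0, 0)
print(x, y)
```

Key concept: parameter rebinding vs mutation.
Step by step:
`x = [1, 2, 3]` → x = [1, 2, 3]
`y = [4, 5, 6]` → y = [4, 5, 6]
`swap_contents(x, y)` → no visible change to tracked variables
`print(x, y)` → prints [1, 2, 3] [4, 5, 6]
`x = [1, 2, 3]` → x = [1, 2, 3]
`y = [4, 5, 6]` → y = [4, 5, 6]
`swap_elements(x, y, 0, 0)` → x = [4, 2, 3]; y = [1, 5, 6]
`print(x, y)` → prints [4, 2, 3] [1, 5, 6]

Answer:
[1, 2, 3] [4, 5, 6]
[4, 2, 3] [1, 5, 6]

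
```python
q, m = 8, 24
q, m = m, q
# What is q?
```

Trace:
`q, m = 8, 24` → q = 8; m = 24
`q, m = m, q` → q = 24; m = 8
So q = 24

Answer: 24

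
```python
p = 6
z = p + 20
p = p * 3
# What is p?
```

Trace:
`p = 6` → p = 6
`z = p + 20` → z = 26
`p = p * 3` → p = 18
So p = 18

Answer: 18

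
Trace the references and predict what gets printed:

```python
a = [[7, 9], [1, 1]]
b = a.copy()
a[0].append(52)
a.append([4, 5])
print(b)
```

Key concept: shallow copy with nested lists.
Step by step:
`a = [[7, 9], [1, 1]]` → a = [[7, 9], [1, 1]]
`b = a.copy()` → b = [[7, 9], [1, 1]]
`a[0].append(52)` → a = [[7, 9, 52], [1, 1]]; b = [[7, 9, 52], [1, 1]]
`a.append([4, 5])` → a = [[7, 9, 52], [1, 1], [4, 5]]
`print(b)` → prints [[7, 9, 52], [1, 1]]

Answer: [[7, 9, 52], [1, 1]]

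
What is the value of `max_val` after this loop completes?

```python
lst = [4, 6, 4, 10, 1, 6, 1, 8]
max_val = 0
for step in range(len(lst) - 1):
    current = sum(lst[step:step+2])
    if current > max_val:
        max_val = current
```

Max sum of 2-element window in [4, 6, 4, 10, 1, 6, 1, 8]
`max_val` takes the values: 0 → 10 → 14

Answer: 14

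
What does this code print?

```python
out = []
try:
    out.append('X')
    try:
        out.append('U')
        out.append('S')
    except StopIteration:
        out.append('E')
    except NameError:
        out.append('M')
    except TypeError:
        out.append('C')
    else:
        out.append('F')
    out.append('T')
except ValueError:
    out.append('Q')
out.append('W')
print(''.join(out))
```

Execution trace: 'X' (try body) → 'U' (inner try body) → 'S' (inner try body, no exception) → 'F' (inner else) → 'T' (try body, no exception) → 'W' (after the try/except). Output: XUSFTW

Answer: XUSFTW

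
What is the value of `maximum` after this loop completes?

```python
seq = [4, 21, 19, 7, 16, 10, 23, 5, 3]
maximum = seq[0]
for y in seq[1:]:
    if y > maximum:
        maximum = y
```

Maximum of [4, 21, 19, 7, 16, 10, 23, 5, 3]
`maximum` takes the values: 4 → 21 → 23

Answer: 23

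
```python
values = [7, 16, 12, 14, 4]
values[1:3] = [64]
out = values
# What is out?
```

Trace:
`values = [7, 16, 12, 14, 4]` → values = [7, 16, 12, 14, 4]
`values[1:3] = [64]` → values = [7, 64, 14, 4]
`out = values` → out = [7, 64, 14, 4]
So out = [7, 64, 14, 4]

Answer: [7, 64, 14, 4]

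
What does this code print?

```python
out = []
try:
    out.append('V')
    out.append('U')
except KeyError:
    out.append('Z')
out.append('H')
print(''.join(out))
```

Execution trace: 'V' (try body) → 'U' (try body, no exception) → 'H' (after the try/except). Output: VUH

Answer: VUH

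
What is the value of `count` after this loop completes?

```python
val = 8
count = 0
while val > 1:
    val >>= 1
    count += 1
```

Count right shifts until 1
`count` takes the values: 0 → 1 → 2 → 3

Answer: 3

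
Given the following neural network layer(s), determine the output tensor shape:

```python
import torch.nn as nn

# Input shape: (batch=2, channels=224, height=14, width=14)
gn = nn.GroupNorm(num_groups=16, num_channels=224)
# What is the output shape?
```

Input: (2, 224, 14, 14) -> Output: (2, 224, 14, 14)

Answer: (2, 224, 14, 14)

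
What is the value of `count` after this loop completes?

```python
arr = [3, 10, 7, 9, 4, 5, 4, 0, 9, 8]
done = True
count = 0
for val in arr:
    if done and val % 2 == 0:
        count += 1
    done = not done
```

Count even values at even positions
`count` takes the values: 0 → 1 → 2

Answer: 2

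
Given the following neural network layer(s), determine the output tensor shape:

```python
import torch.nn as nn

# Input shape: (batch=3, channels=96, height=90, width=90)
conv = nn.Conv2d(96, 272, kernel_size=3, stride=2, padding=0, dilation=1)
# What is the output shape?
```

Input: (3, 96, 90, 90) -> Output: (3, 272, 44, 44)

Answer: (3, 272, 44, 44)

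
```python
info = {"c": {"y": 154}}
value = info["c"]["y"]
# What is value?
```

Trace:
`info = {"c": {"y": 154}}` → info = {'c': {'y': 154}}
`value = info["c"]["y"]` → value = 154
So value = 154

Answer: 154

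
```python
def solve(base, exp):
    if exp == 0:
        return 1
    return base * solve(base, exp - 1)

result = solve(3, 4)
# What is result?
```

solve(3, 4) = 3 * 3 * 3 * 3 = 81

Answer: 81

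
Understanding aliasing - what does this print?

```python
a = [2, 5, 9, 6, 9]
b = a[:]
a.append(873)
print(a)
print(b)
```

Key concept: slice [:] creates copy.
Step by step:
`a = [2, 5, 9, 6, 9]` → a = [2, 5, 9, 6, 9]
`b = a[:]` → b = [2, 5, 9, 6, 9]
`a.append(873)` → a = [2, 5, 9, 6, 9, 873]
`print(a)` → prints [2, 5, 9, 6, 9, 873]
`print(b)` → prints [2, 5, 9, 6, 9]

Answer:
[2, 5, 9, 6, 9, 873]
[2, 5, 9, 6, 9]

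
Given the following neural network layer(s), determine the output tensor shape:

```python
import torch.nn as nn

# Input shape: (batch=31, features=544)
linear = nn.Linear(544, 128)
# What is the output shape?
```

Input: (31, 544) -> Output: (31, 128)

Answer: (31, 128)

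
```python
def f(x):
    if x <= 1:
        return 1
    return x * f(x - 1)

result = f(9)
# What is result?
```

f(9) = 9 * 8 * 7 * 6 * 5 * 4 * 3 * 2 * 1 = 362880

Answer: 362880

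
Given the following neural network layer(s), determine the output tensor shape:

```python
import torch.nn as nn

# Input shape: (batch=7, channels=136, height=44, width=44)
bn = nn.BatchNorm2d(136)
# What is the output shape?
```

Input: (7, 136, 44, 44) -> Output: (7, 136, 44, 44)

Answer: (7, 136, 44, 44)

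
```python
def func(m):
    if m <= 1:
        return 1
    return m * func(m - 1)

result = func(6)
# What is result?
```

func(6) = 6 * 5 * 4 * 3 * 2 * 1 = 720

Answer: 720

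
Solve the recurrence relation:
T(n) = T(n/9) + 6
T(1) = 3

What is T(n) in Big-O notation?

Each step divides n by 9 and adds 6. After log_9(n) steps we reach T(1)=3. So T(n) = 6·log_9(n) + 3 = O(log n).

Answer: O(log n)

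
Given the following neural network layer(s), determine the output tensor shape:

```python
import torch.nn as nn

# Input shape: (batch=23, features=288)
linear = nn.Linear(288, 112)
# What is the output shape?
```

Input: (23, 288) -> Output: (23, 112)

Answer: (23, 112)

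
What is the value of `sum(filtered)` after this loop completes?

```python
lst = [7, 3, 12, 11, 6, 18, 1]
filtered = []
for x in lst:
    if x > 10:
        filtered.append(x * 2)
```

Sum of doubled values > 10
`filtered` takes the values: [] → [24] → [24, 22] → [24, 22, 36]
So `sum(filtered)` = 82

Answer: 82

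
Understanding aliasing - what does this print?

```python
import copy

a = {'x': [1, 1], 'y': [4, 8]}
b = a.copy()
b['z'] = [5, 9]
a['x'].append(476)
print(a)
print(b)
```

Key concept: shallow copy of dict with mutable values.
Step by step:
`a = {'x': [1, 1], 'y': [4, 8]}` → a = {'x': [1, 1], 'y': [4, 8]}
`b = a.copy()` → b = {'x': [1, 1], 'y': [4, 8]}
`b['z'] = [5, 9]` → b = {'x': [1, 1], 'y': [4, 8], 'z': [5, 9]}
`a['x'].append(476)` → a = {'x': [1, 1, 476], 'y': [4, 8]}; b = {'x': [1, 1, 476], 'y': [4, 8], 'z': [5, 9]}
`print(a)` → prints {'x': [1, 1, 476], 'y': [4, 8]}
`print(b)` → prints {'x': [1, 1, 476], 'y': [4, 8], 'z': [5, 9]}

Answer:
{'x': [1, 1, 476], 'y': [4, 8]}
{'x': [1, 1, 476], 'y': [4, 8], 'z': [5, 9]}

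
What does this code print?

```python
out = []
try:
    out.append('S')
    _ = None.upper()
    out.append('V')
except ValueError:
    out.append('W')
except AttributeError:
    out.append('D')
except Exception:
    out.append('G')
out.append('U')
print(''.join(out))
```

Execution trace: 'S' (try body) → 'D' (except AttributeError) → 'U' (after the try/except). Output: SDU

Answer: SDU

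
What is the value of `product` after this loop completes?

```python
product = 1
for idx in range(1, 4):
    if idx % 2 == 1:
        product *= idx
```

Product of odd numbers 1 to 3
`product` takes the values: 1 → 3

Answer: 3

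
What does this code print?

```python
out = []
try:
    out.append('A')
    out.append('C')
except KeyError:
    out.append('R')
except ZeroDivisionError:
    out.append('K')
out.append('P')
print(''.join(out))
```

Execution trace: 'A' (try body) → 'C' (try body, no exception) → 'P' (after the try/except). Output: ACP

Answer: ACP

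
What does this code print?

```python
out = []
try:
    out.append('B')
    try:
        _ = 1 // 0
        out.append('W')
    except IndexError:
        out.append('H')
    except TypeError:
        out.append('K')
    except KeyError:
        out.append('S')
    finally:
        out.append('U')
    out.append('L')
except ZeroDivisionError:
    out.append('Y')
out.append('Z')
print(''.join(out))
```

Execution trace: 'B' (try body) → 'U' (inner finally) → 'Y' (except ZeroDivisionError) → 'Z' (after the try/except). Output: BUYZ

Answer: BUYZ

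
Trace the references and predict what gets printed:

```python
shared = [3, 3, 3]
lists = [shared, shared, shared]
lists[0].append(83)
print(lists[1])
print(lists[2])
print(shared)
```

Key concept: list of same reference.
Step by step:
`shared = [3, 3, 3]` → shared = [3, 3, 3]
`lists = [shared, shared, shared]` → lists = [[3, 3, 3], [3, 3, 3], [3, 3, 3]]
`lists[0].append(83)` → shared = [3, 3, 3, 83]; lists = [[3, 3, 3, 83], [3, 3, 3, 83], [3, 3, 3, 83]]
`print(lists[1])` → prints [3, 3, 3, 83]
`print(lists[2])` → prints [3, 3, 3, 83]
`print(shared)` → prints [3, 3, 3, 83]

Answer:
[3, 3, 3, 83]
[3, 3, 3, 83]
[3, 3, 3, 83]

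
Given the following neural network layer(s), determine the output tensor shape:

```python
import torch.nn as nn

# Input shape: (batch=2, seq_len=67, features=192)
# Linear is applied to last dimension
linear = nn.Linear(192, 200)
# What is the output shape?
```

Input: (2, 67, 192) -> Output: (2, 67, 200)

Answer: (2, 67, 200)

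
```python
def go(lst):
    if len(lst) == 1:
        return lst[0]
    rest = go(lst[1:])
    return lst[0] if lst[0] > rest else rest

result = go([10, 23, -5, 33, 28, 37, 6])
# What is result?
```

Recursive max over [10, 23, -5, 33, 28, 37, 6] = 37

Answer: 37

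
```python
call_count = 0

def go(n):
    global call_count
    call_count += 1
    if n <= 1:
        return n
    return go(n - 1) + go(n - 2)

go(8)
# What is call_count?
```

Calls(n) = 1 + Calls(n-1) + Calls(n-2); Calls(0)=Calls(1)=1. For n=8 this gives 67.

Answer: 67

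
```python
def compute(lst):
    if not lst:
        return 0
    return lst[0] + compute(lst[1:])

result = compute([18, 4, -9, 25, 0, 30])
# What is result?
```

18 + 4 + (-9) + 25 + 0 + 30 + 0 = 68

Answer: 68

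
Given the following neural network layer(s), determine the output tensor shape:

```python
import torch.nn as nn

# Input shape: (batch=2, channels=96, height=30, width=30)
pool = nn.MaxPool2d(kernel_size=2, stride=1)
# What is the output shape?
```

Input: (2, 96, 30, 30) -> Output: (2, 96, 29, 29)

Answer: (2, 96, 29, 29)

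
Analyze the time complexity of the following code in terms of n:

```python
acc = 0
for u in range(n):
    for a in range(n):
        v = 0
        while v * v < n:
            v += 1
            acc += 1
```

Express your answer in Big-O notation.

Each loop level contributes: n × n × √n. Multiplying the contributions gives O(n^2√n).

Answer: O(n^2√n)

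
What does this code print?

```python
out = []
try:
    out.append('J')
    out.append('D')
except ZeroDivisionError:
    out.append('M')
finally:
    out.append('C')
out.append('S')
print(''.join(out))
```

Execution trace: 'J' (try body) → 'D' (try body, no exception) → 'C' (finally) → 'S' (after the try/except). Output: JDCS

Answer: JDCS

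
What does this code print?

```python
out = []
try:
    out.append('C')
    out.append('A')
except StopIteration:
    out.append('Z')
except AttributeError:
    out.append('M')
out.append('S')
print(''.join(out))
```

Execution trace: 'C' (try body) → 'A' (try body, no exception) → 'S' (after the try/except). Output: CAS

Answer: CAS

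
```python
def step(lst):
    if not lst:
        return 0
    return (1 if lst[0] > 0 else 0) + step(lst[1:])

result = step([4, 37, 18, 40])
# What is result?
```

Count of positive elements in [4, 37, 18, 40] = 4

Answer: 4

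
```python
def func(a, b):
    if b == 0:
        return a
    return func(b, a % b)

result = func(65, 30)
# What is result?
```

func(65, 30) -> func(30, 5) -> func(5, 0) -> 5

Answer: 5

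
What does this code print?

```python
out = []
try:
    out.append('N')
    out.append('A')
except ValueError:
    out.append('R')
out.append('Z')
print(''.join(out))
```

Execution trace: 'N' (try body) → 'A' (try body, no exception) → 'Z' (after the try/except). Output: NAZ

Answer: NAZ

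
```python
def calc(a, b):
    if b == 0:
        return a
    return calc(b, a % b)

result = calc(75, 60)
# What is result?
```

calc(75, 60) -> calc(60, 15) -> calc(15, 0) -> 15

Answer: 15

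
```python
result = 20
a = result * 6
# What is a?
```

Trace:
`result = 20` → result = 20
`a = result * 6` → a = 120
So a = 120

Answer: 120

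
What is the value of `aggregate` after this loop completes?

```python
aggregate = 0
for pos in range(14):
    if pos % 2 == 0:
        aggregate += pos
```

Sum of even numbers 0 to 13
`aggregate` takes the values: 0 → 2 → 6 → 12 → 20 → 30 → 42

Answer: 42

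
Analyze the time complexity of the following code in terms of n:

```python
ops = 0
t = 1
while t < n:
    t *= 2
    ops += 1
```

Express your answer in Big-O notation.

Each loop level contributes: log n. Multiplying the contributions gives O(log n).

Answer: O(log n)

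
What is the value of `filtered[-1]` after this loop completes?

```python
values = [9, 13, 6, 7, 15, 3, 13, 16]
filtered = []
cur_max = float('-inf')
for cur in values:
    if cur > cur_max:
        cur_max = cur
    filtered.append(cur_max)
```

Running max ends at 16
`filtered` takes the values: [] → [9] → [9, 13] → [9, 13, 13] → [9, 13, 13, 13] → [9, 13, 13, 13, 15] → [9, 13, 13, 13, 15, 15] → [9, 13, 13, 13, 15, 15, 15] → [9, 13, 13, 13, 15, 15, 15, 16]
So `filtered[-1]` = 16

Answer: 16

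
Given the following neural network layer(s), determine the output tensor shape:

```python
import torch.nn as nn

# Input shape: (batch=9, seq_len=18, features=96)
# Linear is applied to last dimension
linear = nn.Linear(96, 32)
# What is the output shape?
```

Input: (9, 18, 96) -> Output: (9, 18, 32)

Answer: (9, 18, 32)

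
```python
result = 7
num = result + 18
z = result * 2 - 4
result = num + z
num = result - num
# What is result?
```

Trace:
`result = 7` → result = 7
`num = result + 18` → num = 25
`z = result * 2 - 4` → z = 10
`result = num + z` → result = 35
`num = result - num` → num = 10
So result = 35

Answer: 35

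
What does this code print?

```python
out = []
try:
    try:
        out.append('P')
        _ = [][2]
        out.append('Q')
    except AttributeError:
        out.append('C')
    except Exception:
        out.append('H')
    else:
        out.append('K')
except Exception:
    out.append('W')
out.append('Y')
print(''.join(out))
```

Execution trace: 'P' (inner try body) → 'H' (inner except Exception) → 'Y' (after the try/except). Output: PHY

Answer: PHY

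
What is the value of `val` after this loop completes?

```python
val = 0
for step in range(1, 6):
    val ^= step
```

XOR of 1 to 5
`val` takes the values: 0 → 1 → 3 → 0 → 4 → 1

Answer: 1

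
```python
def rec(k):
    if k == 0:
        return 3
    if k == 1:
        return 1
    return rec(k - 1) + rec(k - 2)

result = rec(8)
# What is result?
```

Build up from base cases: rec(0)=3, rec(1)=1, rec(2)=4, rec(3)=5, rec(4)=9, rec(5)=14, rec(6)=23, ..., rec(8)=60

Answer: 60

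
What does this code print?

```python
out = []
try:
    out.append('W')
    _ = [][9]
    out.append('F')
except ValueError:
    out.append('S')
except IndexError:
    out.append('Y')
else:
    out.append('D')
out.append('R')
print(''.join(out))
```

Execution trace: 'W' (try body) → 'Y' (except IndexError) → 'R' (after the try/except). Output: WYR

Answer: WYR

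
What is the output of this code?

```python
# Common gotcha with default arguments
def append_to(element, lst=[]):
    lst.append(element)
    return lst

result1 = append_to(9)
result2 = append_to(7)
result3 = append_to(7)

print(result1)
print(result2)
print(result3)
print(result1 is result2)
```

Key concept: mutable default argument gotcha.
Step by step:
`result1 = append_to(9)` → result1 = [9]
`result2 = append_to(7)` → result1 = [9, 7] (same object as result2); result2 = [9, 7] (same object as result1)
`result3 = append_to(7)` → result1 = [9, 7, 7] (same object as result2, result3); result2 = [9, 7, 7] (same object as result1, result3); result3 = [9, 7, 7] (same object as result1, result2)
`print(result1)` → prints [9, 7, 7]
`print(result2)` → prints [9, 7, 7]
`print(result3)` → prints [9, 7, 7]
`print(result1 is result2)` → prints True

Answer:
[9, 7, 7]
[9, 7, 7]
[9, 7, 7]
True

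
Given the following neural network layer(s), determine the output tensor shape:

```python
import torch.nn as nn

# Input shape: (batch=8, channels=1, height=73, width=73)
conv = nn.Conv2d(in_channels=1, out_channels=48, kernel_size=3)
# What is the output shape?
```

Input: (8, 1, 73, 73) -> Output: (8, 48, 71, 71)

Answer: (8, 48, 71, 71)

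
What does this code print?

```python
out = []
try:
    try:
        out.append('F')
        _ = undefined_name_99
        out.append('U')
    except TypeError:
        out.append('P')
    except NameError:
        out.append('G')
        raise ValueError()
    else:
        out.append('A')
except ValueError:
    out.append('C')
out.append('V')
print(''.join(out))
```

Execution trace: 'F' (inner try body) → 'G' (inner except NameError) → 'C' (outer except ValueError) → 'V' (after the try/except). Output: FGCV

Answer: FGCV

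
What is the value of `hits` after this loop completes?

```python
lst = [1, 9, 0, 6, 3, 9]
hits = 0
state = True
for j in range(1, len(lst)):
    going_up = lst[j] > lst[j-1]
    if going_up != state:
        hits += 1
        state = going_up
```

Count direction changes in [1, 9, 0, 6, 3, 9]
`hits` takes the values: 0 → 1 → 2 → 3 → 4

Answer: 4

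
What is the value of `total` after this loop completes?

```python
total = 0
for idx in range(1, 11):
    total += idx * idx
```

Sum of squares 1² to 10² = 385
`total` takes the values: 0 → 1 → 5 → 14 → 30 → 55 → 91 → 140 → 204 → 285 → 385

Answer: 385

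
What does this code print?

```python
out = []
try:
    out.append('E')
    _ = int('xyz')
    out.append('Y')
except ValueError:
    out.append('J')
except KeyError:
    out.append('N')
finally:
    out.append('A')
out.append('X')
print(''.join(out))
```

Execution trace: 'E' (try body) → 'J' (except ValueError) → 'A' (finally) → 'X' (after the try/except). Output: EJAX

Answer: EJAX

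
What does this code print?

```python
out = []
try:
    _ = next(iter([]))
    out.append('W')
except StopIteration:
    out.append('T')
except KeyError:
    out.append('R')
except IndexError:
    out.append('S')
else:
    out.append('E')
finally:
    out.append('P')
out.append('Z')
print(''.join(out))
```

Execution trace: 'T' (except StopIteration) → 'P' (finally) → 'Z' (after the try/except). Output: TPZ

Answer: TPZ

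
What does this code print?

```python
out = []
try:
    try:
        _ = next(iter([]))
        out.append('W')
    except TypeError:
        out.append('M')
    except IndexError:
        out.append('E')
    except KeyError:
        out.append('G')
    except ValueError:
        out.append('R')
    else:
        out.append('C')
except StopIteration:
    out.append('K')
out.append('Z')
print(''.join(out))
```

Execution trace: 'K' (outer except StopIteration) → 'Z' (after the try/except). Output: KZ

Answer: KZ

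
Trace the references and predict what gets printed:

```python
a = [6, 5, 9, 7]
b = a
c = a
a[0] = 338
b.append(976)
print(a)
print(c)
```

Key concept: multiple aliases.
Step by step:
`a = [6, 5, 9, 7]` → a = [6, 5, 9, 7]
`b = a` → b = [6, 5, 9, 7] (same object as a)
`c = a` → c = [6, 5, 9, 7] (same object as a, b)
`a[0] = 338` → a = [338, 5, 9, 7] (same object as b, c); b = [338, 5, 9, 7] (same object as a, c); c = [338, 5, 9, 7] (same object as a, b)
`b.append(976)` → a = [338, 5, 9, 7, 976] (same object as b, c); b = [338, 5, 9, 7, 976] (same object as a, c); c = [338, 5, 9, 7, 976] (same object as a, b)
`print(a)` → prints [338, 5, 9, 7, 976]
`print(c)` → prints [338, 5, 9, 7, 976]

Answer:
[338, 5, 9, 7, 976]
[338, 5, 9, 7, 976]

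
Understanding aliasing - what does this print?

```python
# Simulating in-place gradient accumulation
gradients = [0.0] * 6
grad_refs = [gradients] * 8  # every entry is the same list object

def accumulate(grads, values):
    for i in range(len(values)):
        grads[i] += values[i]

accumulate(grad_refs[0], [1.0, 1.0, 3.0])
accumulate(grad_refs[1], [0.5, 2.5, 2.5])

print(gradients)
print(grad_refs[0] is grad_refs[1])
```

Key concept: gradient accumulation aliasing.
Step by step:
`gradients = [0.0] * 6` → gradients = [0.0, 0.0, 0.0, 0.0, 0.0, 0.0]
`grad_refs = [gradients] * 8` → grad_refs = [[0.0, 0.0, 0.0, 0.0, 0.0, 0.0], [0.0, 0.0, 0.0, 0.0, 0.0, 0.0], [0.0, 0.0, 0.0, 0.0, 0.0, 0.0], [0.0, 0.0, 0.0, 0.0, 0.0, 0.0], [0.0, 0.0, 0.0, 0.0, 0.0, 0.0], [0.0, 0.0, 0.0, 0.0, 0.0, 0.0], [0.0, 0.0, 0.0, 0.0, 0.0, 0.0], [0.0, 0.0, 0.0, 0.0, 0.0, 0.0]]
`accumulate(grad_refs[0], [1.0, 1.0, 3.0])` → gradients = [1.0, 1.0, 3.0, 0.0, 0.0, 0.0]; grad_refs = [[1.0, 1.0, 3.0, 0.0, 0.0, 0.0], [1.0, 1.0, 3.0, 0.0, 0.0, 0.0], [1.0, 1.0, 3.0, 0.0, 0.0, 0.0], [1.0, 1.0, 3.0, 0.0, 0.0, 0.0], [1.0, 1.0, 3.0, 0.0, 0.0, 0.0], [1.0, 1.0, 3.0, 0.0, 0.0, 0.0], [1.0, 1.0, 3.0, 0.0, 0.0, 0.0], [1.0, 1.0, 3.0, 0.0, 0.0, 0.0]]
`accumulate(grad_refs[1], [0.5, 2.5, 2.5])` → gradients = [1.5, 3.5, 5.5, 0.0, 0.0, 0.0]; grad_refs = [[1.5, 3.5, 5.5, 0.0, 0.0, 0.0], [1.5, 3.5, 5.5, 0.0, 0.0, 0.0], [1.5, 3.5, 5.5, 0.0, 0.0, 0.0], [1.5, 3.5, 5.5, 0.0, 0.0, 0.0], [1.5, 3.5, 5.5, 0.0, 0.0, 0.0], [1.5, 3.5, 5.5, 0.0, 0.0, 0.0], [1.5, 3.5, 5.5, 0.0, 0.0, 0.0], [1.5, 3.5, 5.5, 0.0, 0.0, 0.0]]
`print(gradients)` → prints [1.5, 3.5, 5.5, 0.0, 0.0, 0.0]
`print(grad_refs[0] is grad_refs[1])` → prints True

Answer:
[1.5, 3.5, 5.5, 0.0, 0.0, 0.0]
True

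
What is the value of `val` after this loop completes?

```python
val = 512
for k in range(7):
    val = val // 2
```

Halve 7 times: 512 // 2^7 = 4
`val` takes the values: 512 → 256 → 128 → 64 → 32 → 16 → 8 → 4

Answer: 4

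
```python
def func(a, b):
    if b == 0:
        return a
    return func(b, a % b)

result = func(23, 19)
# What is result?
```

func(23, 19) -> func(19, 4) -> func(4, 3) -> func(3, 1) -> func(1, 0) -> 1

Answer: 1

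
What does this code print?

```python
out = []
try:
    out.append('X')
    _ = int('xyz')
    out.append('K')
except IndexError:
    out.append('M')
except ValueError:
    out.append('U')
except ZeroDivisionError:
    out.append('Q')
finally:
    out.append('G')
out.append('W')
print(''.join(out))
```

Execution trace: 'X' (try body) → 'U' (except ValueError) → 'G' (finally) → 'W' (after the try/except). Output: XUGW

Answer: XUGW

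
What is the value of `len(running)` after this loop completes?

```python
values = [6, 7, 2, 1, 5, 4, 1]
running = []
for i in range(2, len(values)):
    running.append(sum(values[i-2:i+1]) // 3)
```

Number of 3-element averages
`running` takes the values: [] → [5] → [5, 3] → [5, 3, 2] → [5, 3, 2, 3] → [5, 3, 2, 3, 3]
So `len(running)` = 5

Answer: 5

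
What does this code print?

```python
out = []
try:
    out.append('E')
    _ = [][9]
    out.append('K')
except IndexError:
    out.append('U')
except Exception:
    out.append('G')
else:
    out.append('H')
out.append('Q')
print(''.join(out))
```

Execution trace: 'E' (try body) → 'U' (except IndexError) → 'Q' (after the try/except). Output: EUQ

Answer: EUQ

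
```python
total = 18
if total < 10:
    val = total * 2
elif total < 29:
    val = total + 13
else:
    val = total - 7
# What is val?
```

Trace:
`total = 18` → total = 18
`if total < 10: ...` → total < 10 is False, total < 29 is True → val = 31
So val = 31

Answer: 31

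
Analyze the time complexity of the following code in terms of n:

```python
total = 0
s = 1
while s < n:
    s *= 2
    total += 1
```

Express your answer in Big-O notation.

Each loop level contributes: log n. Multiplying the contributions gives O(log n).

Answer: O(log n)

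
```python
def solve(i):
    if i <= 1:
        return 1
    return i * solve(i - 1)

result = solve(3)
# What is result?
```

solve(3) = 3 * 2 * 1 = 6

Answer: 6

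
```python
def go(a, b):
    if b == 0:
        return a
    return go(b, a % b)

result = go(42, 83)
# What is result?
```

go(42, 83) -> go(83, 42) -> go(42, 41) -> go(41, 1) -> go(1, 0) -> 1

Answer: 1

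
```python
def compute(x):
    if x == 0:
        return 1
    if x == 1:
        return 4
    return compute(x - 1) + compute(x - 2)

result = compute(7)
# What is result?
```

Build up from base cases: compute(0)=1, compute(1)=4, compute(2)=5, compute(3)=9, compute(4)=14, compute(5)=23, compute(6)=37, ..., compute(7)=60

Answer: 60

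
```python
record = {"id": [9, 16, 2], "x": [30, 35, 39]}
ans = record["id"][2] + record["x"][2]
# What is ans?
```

Trace:
`record = {"id": [9, 16, 2], "x": [30, 35, 39]}` → record = {'id': [9, 16, 2], 'x': [30, 35, 39]}
`ans = record["id"][2] + record["x"][2]` → ans = 41
So ans = 41

Answer: 41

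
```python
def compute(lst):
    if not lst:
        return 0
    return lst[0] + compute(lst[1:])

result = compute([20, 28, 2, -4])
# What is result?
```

20 + 28 + 2 + (-4) + 0 = 46

Answer: 46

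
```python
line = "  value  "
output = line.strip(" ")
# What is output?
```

Trace:
`line = "  value  "` → line = '  value  '
`output = line.strip(" ")` → output = 'value'
So output = 'value'

Answer: 'value'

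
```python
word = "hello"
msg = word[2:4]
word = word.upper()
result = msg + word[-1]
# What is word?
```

Trace:
`word = "hello"` → word = 'hello'
`msg = word[2:4]` → msg = 'll'
`word = word.upper()` → word = 'HELLO'
`result = msg + word[-1]` → result = 'llO'
So word = 'HELLO'

Answer: 'HELLO'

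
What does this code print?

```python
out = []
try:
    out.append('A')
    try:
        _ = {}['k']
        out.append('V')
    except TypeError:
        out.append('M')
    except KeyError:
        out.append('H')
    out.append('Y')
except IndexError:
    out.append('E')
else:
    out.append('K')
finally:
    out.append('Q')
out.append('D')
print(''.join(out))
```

Execution trace: 'A' (try body) → 'H' (inner except KeyError) → 'Y' (try body, no exception) → 'K' (else) → 'Q' (finally) → 'D' (after the try/except). Output: AHYKQD

Answer: AHYKQD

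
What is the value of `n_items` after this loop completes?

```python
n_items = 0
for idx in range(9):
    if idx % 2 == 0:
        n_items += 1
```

Count numbers divisible by 2 in range(9)
`n_items` takes the values: 0 → 1 → 2 → 3 → 4 → 5

Answer: 5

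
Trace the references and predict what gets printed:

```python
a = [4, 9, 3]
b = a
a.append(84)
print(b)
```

Key concept: basic list aliasing.
Step by step:
`a = [4, 9, 3]` → a = [4, 9, 3]
`b = a` → b = [4, 9, 3] (same object as a)
`a.append(84)` → a = [4, 9, 3, 84] (same object as b); b = [4, 9, 3, 84] (same object as a)
`print(b)` → prints [4, 9, 3, 84]

Answer: [4, 9, 3, 84]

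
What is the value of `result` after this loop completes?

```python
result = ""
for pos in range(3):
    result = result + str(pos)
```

Concatenate digits 0 to 2
`result` takes the values: "" → "0" → "01" → "012"

Answer: "012"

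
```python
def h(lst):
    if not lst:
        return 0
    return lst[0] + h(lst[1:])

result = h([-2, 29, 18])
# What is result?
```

(-2) + 29 + 18 + 0 = 45

Answer: 45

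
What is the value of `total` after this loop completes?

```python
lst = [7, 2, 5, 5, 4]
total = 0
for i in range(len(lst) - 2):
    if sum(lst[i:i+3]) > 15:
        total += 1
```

Count windows with sum > 15
`total` takes the values: 0

Answer: 0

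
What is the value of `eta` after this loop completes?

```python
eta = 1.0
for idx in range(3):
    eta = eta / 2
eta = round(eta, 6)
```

Halving LR 3 times: 1 / 2^3
`eta` takes the values: 1.0 → 0.5 → 0.25 → 0.125

Answer: 0.125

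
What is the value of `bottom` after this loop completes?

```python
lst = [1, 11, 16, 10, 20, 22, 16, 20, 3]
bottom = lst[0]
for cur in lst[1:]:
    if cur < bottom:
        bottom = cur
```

Minimum of [1, 11, 16, 10, 20, 22, 16, 20, 3]
`bottom` takes the values: 1

Answer: 1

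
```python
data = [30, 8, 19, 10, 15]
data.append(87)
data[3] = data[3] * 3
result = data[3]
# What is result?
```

Trace:
`data = [30, 8, 19, 10, 15]` → data = [30, 8, 19, 10, 15]
`data.append(87)` → data = [30, 8, 19, 10, 15, 87]
`data[3] = data[3] * 3` → data = [30, 8, 19, 30, 15, 87]
`result = data[3]` → result = 30
So result = 30

Answer: 30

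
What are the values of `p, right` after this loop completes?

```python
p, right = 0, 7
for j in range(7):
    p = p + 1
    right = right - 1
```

p goes 0→7, right goes 7→0
`p, right` takes the values: (0, 7) → (1, 7) → (1, 6) → (2, 6) → (2, 5) → (3, 5) → (3, 4) → (4, 4) → (4, 3) → (5, 3) → (5, 2) → (6, 2) → (6, 1) → (7, 1) → (7, 0)

Answer: 7, 0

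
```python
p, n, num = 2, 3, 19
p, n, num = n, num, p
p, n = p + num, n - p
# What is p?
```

Trace:
`p, n, num = 2, 3, 19` → p = 2; n = 3; num = 19
`p, n, num = n, num, p` → p = 3; n = 19; num = 2
`p, n = p + num, n - p` → p = 5; n = 16
So p = 5

Answer: 5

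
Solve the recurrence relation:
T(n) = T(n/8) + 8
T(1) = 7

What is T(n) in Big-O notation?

Each step divides n by 8 and adds 8. After log_8(n) steps we reach T(1)=7. So T(n) = 8·log_8(n) + 7 = O(log n).

Answer: O(log n)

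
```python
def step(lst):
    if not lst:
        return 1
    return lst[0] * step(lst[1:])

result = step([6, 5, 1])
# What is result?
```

Product over [6, 5, 1] = 6 * 5 * 1 = 30

Answer: 30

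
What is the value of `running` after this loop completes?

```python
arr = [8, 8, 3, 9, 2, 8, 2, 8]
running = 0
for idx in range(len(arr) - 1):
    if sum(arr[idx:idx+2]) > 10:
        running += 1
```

Count windows with sum > 10
`running` takes the values: 0 → 1 → 2 → 3 → 4

Answer: 4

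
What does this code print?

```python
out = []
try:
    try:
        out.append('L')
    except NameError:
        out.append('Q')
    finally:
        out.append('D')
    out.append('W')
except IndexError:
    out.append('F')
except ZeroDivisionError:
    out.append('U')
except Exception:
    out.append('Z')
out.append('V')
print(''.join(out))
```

Execution trace: 'L' (inner try body, no exception) → 'D' (inner finally) → 'W' (try body, no exception) → 'V' (after the try/except). Output: LDWV

Answer: LDWV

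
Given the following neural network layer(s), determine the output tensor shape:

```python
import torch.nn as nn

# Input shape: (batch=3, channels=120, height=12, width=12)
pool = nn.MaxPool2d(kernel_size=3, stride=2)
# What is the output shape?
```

Input: (3, 120, 12, 12) -> Output: (3, 120, 5, 5)

Answer: (3, 120, 5, 5)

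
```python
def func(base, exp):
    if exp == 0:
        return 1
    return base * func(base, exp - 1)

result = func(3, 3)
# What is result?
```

func(3, 3) = 3 * 3 * 3 = 27

Answer: 27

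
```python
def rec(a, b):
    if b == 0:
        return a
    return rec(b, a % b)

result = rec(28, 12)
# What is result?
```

rec(28, 12) -> rec(12, 4) -> rec(4, 0) -> 4

Answer: 4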